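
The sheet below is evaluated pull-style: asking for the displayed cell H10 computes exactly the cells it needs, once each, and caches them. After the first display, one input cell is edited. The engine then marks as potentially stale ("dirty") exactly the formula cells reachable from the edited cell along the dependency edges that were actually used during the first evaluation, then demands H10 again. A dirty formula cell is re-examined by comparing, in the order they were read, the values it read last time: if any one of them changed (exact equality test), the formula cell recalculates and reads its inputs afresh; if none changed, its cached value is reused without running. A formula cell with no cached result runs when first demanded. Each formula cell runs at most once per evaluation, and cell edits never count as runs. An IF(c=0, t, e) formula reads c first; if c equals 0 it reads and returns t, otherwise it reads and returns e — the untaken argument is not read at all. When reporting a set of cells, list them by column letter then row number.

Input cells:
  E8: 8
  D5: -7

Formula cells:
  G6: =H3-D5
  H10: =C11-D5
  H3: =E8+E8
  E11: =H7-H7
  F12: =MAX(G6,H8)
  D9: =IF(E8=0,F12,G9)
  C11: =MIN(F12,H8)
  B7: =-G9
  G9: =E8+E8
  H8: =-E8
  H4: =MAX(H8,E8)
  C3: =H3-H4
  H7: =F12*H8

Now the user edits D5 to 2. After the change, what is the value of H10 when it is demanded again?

Demanding H10 again yields -10.

First demand of the output computes:
  H3 = 8 + 8 = 16
  G6 = 16 - -7 = 23
  H8 = -(8) = -8
  F12 = MAX(23, -8) = 23
  C11 = MIN(23, -8) = -8
  H10 = -8 - -7 = -1

After the edit, cleaning proceeds:
  G6: a read changed (D5 -7->2) — executes, giving 14.
  F12: a read changed (G6 23->14) — executes, giving 14.
  C11: a read changed (F12 23->14) — executes, giving -8 — identical to its old value.
  H10: a read changed (D5 -7->2) — executes, giving -10.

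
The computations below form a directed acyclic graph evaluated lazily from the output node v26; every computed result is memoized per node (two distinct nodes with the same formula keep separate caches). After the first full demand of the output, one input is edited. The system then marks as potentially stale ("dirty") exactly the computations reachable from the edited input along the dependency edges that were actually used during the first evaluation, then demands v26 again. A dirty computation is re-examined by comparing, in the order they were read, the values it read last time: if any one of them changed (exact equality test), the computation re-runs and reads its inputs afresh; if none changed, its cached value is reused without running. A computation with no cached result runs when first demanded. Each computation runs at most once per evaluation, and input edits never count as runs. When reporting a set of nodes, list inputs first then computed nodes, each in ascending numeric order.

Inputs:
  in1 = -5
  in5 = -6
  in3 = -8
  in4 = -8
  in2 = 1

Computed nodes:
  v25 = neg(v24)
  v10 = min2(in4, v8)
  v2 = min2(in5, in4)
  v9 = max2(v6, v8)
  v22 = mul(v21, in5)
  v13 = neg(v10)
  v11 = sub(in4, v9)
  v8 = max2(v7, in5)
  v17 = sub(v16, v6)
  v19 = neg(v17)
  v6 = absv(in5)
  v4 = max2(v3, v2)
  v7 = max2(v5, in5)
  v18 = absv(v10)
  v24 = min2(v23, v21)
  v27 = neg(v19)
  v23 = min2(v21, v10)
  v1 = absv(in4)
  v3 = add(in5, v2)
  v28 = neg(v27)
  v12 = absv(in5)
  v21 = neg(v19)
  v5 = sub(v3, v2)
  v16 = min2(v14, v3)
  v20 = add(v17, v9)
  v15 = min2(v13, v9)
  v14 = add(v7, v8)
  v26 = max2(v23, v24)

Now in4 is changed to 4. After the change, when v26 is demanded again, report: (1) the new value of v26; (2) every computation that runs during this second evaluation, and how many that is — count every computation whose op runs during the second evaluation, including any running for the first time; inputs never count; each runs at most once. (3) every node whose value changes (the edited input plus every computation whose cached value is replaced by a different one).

First demand of the output computes:
  v2 = min2(-6, -8) = -8
  v3 = add(-6, -8) = -14
  v5 = sub(-14, -8) = -6
  v6 = absv(-6) = 6
  v7 = max2(-6, -6) = -6
  v8 = max2(-6, -6) = -6
  v10 = min2(-8, -6) = -8
  v14 = add(-6, -6) = -12
  v16 = min2(-12, -14) = -14
  v17 = sub(-14, 6) = -20
  v19 = neg(-20) = 20
  v21 = neg(20) = -20
  v23 = min2(-20, -8) = -20
  v24 = min2(-20, -20) = -20
  v26 = max2(-20, -20) = -20

After the edit, cleaning proceeds:
  v2: a read changed (in4 -8->4) — executes, giving -6.
  v3: a read changed (v2 -8->-6) — executes, giving -12.
  v5: a read changed (v3 -14->-12; v2 -8->-6) — executes, giving -6 — identical to its old value.
  v7: dirty, but its reads are unchanged (v5 unchanged, in5 unchanged); cached -6 stands.
  v8: dirty, but its reads are unchanged (v7 unchanged, in5 unchanged); cached -6 stands.
  v10: a read changed (in4 -8->4) — executes, giving -6.
  v14: dirty, but its reads are unchanged (v7 unchanged, v8 unchanged); cached -12 stands.
  v16: a read changed (v3 -14->-12) — executes, giving -12.
  v17: a read changed (v16 -14->-12) — executes, giving -18.
  v19: a read changed (v17 -20->-18) — executes, giving 18.
  v21: a read changed (v19 20->18) — executes, giving -18.
  v23: a read changed (v21 -20->-18; v10 -8->-6) — executes, giving -18.
  v24: a read changed (v23 -20->-18; v21 -20->-18) — executes, giving -18.
  v26: a read changed (v23 -20->-18; v24 -20->-18) — executes, giving -18.

Note where the cutoff bites: v7 is checked, finds nothing changed, and keeps its cache.

Demanding v26 again yields -18.
11 computations run: v2, v3, v5, v10, v16, v17, v19, v21, v23, v24, v26.
The nodes whose values change: in4, v2, v3, v10, v16, v17, v19, v21, v23, v24, v26.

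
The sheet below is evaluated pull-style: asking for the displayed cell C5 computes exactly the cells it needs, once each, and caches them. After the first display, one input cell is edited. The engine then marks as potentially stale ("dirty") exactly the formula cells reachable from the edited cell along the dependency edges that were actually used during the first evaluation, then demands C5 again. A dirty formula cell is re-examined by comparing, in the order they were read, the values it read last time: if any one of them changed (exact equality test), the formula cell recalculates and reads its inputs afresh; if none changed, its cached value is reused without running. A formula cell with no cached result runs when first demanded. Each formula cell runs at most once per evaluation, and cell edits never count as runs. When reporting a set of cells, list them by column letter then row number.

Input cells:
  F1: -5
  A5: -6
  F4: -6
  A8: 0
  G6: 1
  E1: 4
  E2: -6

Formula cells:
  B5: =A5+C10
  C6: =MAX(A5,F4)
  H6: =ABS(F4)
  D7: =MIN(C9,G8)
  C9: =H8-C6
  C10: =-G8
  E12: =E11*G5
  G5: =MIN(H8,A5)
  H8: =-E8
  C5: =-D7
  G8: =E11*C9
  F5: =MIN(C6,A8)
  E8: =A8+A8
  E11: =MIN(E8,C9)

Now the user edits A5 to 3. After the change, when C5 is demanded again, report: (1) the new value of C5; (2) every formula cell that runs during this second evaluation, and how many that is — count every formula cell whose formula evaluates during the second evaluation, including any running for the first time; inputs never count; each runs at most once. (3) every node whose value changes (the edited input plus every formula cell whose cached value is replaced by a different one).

First demand of the output computes:
  C6 = MAX(-6, -6) = -6
  E8 = 0 + 0 = 0
  H8 = -(0) = 0
  C9 = 0 - -6 = 6
  E11 = MIN(0, 6) = 0
  G8 = 0 * 6 = 0
  D7 = MIN(6, 0) = 0
  C5 = -(0) = 0

After the edit, cleaning proceeds:
  C6: a read changed (A5 -6->3) — executes, giving 3.
  C9: a read changed (C6 -6->3) — executes, giving -3.
  E11: a read changed (C9 6->-3) — executes, giving -3.
  G8: a read changed (E11 0->-3; C9 6->-3) — executes, giving 9.
  D7: a read changed (C9 6->-3; G8 0->9) — executes, giving -3.
  C5: a read changed (D7 0->-3) — executes, giving 3.

Demanding C5 again yields 3.
6 formula cells run: C5, C6, C9, D7, E11, G8.
The nodes whose values change: A5, C5, C6, C9, D7, E11, G8.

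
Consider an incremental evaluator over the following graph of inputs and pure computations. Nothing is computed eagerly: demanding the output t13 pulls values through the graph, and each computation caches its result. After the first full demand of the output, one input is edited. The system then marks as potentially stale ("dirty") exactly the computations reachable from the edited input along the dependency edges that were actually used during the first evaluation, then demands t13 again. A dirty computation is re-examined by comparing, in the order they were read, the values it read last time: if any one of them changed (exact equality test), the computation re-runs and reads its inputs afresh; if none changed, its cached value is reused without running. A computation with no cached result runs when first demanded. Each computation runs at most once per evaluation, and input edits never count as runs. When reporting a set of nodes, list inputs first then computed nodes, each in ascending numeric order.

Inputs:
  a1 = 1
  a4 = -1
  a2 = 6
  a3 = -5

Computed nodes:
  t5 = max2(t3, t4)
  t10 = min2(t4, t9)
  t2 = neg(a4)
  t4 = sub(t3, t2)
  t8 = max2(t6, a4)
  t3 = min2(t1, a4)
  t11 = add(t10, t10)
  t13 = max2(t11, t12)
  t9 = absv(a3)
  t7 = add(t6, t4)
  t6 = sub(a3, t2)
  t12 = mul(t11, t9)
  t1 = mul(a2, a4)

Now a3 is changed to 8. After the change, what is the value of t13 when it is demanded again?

Initial pass — values computed on the first demand:
  t1 = mul(6, -1) = -6
  t2 = neg(-1) = 1
  t3 = min2(-6, -1) = -6
  t4 = sub(-6, 1) = -7
  t9 = absv(-5) = 5
  t10 = min2(-7, 5) = -7
  t11 = add(-7, -7) = -14
  t12 = mul(-14, 5) = -70
  t13 = max2(-14, -70) = -14

Second demand — change propagation:
  t9: re-runs because a3 -5->8; new result 8.
  t10: re-runs because t9 5->8; new result -7 (unchanged).
  t11: re-examined; everything it read last time is the same (t10 unchanged, t10 unchanged) — cache -14 kept, no run.
  t12: re-runs because t9 5->8; new result -112.
  t13: re-runs because t12 -70->-112; new result -14 (unchanged).

The important point: at t11 every value read last time is unchanged, so the dirty flag clears without a run.

t13 now evaluates to -14.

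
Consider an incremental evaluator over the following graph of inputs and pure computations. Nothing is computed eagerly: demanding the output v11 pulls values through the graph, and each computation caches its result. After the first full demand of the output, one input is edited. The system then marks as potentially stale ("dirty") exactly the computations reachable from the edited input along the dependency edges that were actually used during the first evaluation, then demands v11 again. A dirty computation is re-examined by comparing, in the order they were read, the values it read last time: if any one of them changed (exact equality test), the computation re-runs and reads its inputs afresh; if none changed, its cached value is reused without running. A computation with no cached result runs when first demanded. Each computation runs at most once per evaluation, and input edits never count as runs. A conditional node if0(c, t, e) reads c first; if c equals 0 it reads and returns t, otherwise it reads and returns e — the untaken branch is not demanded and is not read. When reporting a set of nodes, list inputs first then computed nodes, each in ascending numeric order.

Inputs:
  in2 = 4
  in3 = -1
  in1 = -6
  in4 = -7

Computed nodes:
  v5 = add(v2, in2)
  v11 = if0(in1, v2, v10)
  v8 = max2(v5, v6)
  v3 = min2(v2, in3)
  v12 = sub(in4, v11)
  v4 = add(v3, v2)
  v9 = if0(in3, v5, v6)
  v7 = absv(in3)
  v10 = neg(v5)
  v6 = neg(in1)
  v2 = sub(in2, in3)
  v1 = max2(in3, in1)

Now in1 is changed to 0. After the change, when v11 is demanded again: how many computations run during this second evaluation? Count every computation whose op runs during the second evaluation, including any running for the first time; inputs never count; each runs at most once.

Run set: v11 (1 run).

Initial pass — values computed on the first demand:
  v2 = sub(4, -1) = 5
  v5 = add(5, 4) = 9
  v10 = neg(9) = -9
  v11 = if0(in1=-6 -> else branch v10) = -9

Second demand — change propagation:
  v11: re-runs because in1 -6->0; new result 5.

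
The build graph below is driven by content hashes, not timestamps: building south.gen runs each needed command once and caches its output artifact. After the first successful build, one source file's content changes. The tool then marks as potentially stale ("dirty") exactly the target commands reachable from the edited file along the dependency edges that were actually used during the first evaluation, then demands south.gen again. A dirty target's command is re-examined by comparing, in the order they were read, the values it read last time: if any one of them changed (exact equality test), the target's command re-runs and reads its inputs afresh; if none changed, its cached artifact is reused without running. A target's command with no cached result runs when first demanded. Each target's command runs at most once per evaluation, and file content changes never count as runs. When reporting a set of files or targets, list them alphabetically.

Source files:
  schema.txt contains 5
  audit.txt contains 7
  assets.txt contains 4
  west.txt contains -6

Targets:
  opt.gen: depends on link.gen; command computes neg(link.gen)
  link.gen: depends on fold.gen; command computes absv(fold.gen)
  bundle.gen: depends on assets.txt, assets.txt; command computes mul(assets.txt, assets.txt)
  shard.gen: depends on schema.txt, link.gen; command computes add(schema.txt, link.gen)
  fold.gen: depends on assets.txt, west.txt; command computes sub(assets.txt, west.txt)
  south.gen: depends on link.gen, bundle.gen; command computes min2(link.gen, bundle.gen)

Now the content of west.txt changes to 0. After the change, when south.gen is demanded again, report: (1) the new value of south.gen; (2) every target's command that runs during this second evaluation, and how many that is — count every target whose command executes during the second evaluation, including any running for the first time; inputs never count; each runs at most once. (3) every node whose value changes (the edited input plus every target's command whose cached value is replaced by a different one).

Initial pass — values computed on the first demand:
  bundle.gen = mul(4, 4) = 16
  fold.gen = sub(4, -6) = 10
  link.gen = absv(10) = 10
  south.gen = min2(10, 16) = 10

Second demand — change propagation:
  fold.gen: re-runs because west.txt -6->0; new result 4.
  link.gen: re-runs because fold.gen 10->4; new result 4.
  south.gen: re-runs because link.gen 10->4; new result 4.

south.gen now evaluates to 4.
Run set: fold.gen, link.gen, south.gen (3 run).
Changed values: fold.gen, link.gen, south.gen, west.txt.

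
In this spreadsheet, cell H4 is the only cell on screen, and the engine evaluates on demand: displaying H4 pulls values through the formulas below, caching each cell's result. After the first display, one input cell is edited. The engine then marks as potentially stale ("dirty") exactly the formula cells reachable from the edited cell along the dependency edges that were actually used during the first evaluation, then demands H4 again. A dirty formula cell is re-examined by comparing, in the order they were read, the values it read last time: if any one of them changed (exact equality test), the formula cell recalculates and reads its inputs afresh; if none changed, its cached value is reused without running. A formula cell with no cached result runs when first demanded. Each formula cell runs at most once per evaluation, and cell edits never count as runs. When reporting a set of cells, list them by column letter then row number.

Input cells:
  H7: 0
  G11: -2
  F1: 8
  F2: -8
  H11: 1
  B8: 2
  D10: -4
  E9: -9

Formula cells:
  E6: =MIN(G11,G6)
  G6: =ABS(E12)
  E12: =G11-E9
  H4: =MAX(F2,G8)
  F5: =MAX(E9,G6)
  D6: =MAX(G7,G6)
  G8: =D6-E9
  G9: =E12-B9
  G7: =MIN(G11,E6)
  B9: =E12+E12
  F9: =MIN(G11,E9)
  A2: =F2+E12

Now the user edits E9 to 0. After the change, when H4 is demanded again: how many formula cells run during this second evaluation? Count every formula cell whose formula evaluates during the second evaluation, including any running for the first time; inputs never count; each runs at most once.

Run set: D6, E6, E12, G6, G8, H4 (6 run).
The important point: at G7 every value read last time is unchanged, so the dirty flag clears without a run.

Initial pass — values computed on the first demand:
  E12 = -2 - -9 = 7
  G6 = ABS(7) = 7
  E6 = MIN(-2, 7) = -2
  G7 = MIN(-2, -2) = -2
  D6 = MAX(-2, 7) = 7
  G8 = 7 - -9 = 16
  H4 = MAX(-8, 16) = 16

Second demand — change propagation:
  E12: re-runs because E9 -9->0; new result -2.
  G6: re-runs because E12 7->-2; new result 2.
  E6: re-runs because G6 7->2; new result -2 (unchanged).
  G7: re-examined; everything it read last time is the same (G11 unchanged, E6 unchanged) — cache -2 kept, no run.
  D6: re-runs because G6 7->2; new result 2.
  G8: re-runs because D6 7->2; E9 -9->0; new result 2.
  H4: re-runs because G8 16->2; new result 2.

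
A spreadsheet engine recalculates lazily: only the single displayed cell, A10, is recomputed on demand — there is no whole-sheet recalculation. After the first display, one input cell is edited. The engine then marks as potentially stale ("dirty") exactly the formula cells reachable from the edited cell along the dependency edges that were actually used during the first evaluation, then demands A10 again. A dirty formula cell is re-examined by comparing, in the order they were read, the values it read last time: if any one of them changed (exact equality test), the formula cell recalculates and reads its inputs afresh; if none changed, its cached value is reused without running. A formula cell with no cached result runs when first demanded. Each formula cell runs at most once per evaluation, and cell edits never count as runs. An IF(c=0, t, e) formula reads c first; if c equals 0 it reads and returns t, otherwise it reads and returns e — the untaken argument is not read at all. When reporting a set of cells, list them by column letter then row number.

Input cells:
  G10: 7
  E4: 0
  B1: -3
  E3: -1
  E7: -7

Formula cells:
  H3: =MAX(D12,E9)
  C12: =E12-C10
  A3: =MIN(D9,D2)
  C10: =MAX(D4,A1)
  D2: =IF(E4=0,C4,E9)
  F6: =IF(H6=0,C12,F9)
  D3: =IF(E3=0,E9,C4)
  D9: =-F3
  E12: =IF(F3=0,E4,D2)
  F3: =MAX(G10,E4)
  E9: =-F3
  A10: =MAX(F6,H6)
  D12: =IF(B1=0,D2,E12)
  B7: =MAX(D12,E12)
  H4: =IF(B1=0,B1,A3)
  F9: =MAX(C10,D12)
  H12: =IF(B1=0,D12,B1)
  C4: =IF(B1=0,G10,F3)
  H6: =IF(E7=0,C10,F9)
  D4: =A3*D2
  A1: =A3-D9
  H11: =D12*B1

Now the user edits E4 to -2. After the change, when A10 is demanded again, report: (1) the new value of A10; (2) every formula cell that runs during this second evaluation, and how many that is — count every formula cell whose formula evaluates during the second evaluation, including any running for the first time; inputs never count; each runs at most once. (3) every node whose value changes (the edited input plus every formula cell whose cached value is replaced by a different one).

First evaluation (everything demanded from the output):
  F3 = MAX(7, 0) = 7
  C4 = IF(B1=0: B1=-3 -> else branch F3) = 7
  D2 = IF(E4=0: E4=0 -> then branch C4) = 7
  D9 = -(7) = -7
  A3 = MIN(-7, 7) = -7
  A1 = -7 - -7 = 0
  D4 = -7 * 7 = -49
  C10 = MAX(-49, 0) = 0
  E12 = IF(F3=0: F3=7 -> else branch D2) = 7
  D12 = IF(B1=0: B1=-3 -> else branch E12) = 7
  F9 = MAX(0, 7) = 7
  H6 = IF(E7=0: E7=-7 -> else branch F9) = 7
  F6 = IF(H6=0: H6=7 -> else branch F9) = 7
  A10 = MAX(7, 7) = 7

Propagation after the edit:
  F3: runs — E4 0->-2; result 7 (same value as before).
  C4: marked dirty but never re-examined — demand shifted away from it.
  D9: checked — values it read are unchanged (F3 unchanged); reused cached -7 without running.
  E9: demanded for the first time — runs, produces -7.
  D2: runs — E4 0->-2; result -7.
  A3: runs — D2 7->-7; result -7 (same value as before).
  A1: checked — values it read are unchanged (A3 unchanged, D9 unchanged); reused cached 0 without running.
  D4: runs — D2 7->-7; result 49.
  C10: runs — D4 -49->49; result 49.
  E12: runs — D2 7->-7; result -7.
  D12: runs — E12 7->-7; result -7.
  F9: runs — C10 0->49; D12 7->-7; result 49.
  H6: runs — F9 7->49; result 49.
  F6: runs — H6 7->49; F9 7->49; result 49.
  A10: runs — F6 7->49; H6 7->49; result 49.

Key observation: a condition flipped, so demand moved to the other branch — C4 is never re-examined.

New value of A10: 49.
Formula cells that run: A3, A10, C10, D2, D4, D12, E9, E12, F3, F6, F9, H6 — 12 in total.
Values that change: A10, C10, D2, D4, D12, E4, E12, F6, F9, H6.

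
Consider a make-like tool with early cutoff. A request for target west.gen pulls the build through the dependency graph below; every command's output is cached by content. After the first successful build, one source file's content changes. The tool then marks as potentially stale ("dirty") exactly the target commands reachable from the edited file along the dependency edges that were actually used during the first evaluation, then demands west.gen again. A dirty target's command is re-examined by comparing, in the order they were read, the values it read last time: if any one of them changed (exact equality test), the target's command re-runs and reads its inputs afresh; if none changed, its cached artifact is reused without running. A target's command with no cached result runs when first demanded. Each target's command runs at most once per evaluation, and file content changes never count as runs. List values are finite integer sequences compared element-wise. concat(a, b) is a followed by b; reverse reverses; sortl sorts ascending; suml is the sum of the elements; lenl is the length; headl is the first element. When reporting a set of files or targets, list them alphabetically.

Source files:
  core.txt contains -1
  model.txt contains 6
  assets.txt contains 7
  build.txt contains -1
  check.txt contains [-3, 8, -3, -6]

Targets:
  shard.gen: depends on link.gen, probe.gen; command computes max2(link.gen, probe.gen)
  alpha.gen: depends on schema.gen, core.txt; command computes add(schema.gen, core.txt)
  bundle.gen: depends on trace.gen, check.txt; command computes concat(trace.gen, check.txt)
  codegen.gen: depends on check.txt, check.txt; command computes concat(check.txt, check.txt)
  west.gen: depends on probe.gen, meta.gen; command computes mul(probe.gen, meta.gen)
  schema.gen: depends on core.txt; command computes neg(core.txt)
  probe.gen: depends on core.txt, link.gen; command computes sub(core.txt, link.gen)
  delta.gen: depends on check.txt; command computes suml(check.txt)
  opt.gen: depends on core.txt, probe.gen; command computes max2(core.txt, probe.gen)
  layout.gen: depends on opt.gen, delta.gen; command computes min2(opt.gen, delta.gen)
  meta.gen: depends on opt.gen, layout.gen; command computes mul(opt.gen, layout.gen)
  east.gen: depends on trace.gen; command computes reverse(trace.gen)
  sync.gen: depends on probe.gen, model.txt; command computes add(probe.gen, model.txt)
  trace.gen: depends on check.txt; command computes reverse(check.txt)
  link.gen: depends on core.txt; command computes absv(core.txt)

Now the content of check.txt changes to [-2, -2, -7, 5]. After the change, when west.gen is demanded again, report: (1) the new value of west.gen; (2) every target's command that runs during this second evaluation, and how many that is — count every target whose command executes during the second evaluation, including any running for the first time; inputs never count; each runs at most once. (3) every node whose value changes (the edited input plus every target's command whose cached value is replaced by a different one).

Demanding west.gen again yields -12.
4 target commands run: delta.gen, layout.gen, meta.gen, west.gen.
The nodes whose values change: check.txt, delta.gen, layout.gen, meta.gen, west.gen.

First demand of the output computes:
  delta.gen = suml([-3, 8, -3, -6]) = -4
  link.gen = absv(-1) = 1
  probe.gen = sub(-1, 1) = -2
  opt.gen = max2(-1, -2) = -1
  layout.gen = min2(-1, -4) = -4
  meta.gen = mul(-1, -4) = 4
  west.gen = mul(-2, 4) = -8

After the edit, cleaning proceeds:
  delta.gen: a read changed (check.txt [-3, 8, -3, -6]->[-2, -2, -7, 5]) — executes, giving -6.
  layout.gen: a read changed (delta.gen -4->-6) — executes, giving -6.
  meta.gen: a read changed (layout.gen -4->-6) — executes, giving 6.
  west.gen: a read changed (meta.gen 4->6) — executes, giving -12.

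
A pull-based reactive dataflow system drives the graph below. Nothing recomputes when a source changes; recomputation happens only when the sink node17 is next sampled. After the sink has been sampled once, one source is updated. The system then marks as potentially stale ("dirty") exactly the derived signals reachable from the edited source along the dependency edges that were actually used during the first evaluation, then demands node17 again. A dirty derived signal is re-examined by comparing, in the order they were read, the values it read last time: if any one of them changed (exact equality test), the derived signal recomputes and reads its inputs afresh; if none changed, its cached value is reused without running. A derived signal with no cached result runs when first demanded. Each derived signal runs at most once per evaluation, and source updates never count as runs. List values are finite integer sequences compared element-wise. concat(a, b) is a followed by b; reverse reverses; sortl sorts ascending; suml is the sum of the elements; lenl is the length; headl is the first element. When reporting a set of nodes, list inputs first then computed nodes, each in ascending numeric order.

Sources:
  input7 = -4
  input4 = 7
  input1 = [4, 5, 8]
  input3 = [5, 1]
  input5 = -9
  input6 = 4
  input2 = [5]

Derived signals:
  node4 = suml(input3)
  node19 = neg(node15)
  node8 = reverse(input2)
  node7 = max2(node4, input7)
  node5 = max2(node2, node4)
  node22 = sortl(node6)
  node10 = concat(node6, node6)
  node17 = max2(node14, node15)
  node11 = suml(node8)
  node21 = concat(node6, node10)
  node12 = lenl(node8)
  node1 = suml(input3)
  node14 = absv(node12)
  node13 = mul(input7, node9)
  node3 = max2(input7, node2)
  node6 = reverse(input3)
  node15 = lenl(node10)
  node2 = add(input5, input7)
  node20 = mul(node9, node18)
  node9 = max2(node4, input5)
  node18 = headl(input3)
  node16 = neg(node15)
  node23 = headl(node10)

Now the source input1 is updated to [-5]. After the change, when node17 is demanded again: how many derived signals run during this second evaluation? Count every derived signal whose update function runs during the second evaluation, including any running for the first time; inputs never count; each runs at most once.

Derived signals that run: none — 0 in total.
Key observation: input1 is never demanded by the output, so the edit triggers no recomputation at all.

First evaluation (everything demanded from the output):
  node6 = reverse([5, 1]) = [1, 5]
  node8 = reverse([5]) = [5]
  node10 = concat([1, 5], [1, 5]) = [1, 5, 1, 5]
  node12 = lenl([5]) = 1
  node14 = absv(1) = 1
  node15 = lenl([1, 5, 1, 5]) = 4
  node17 = max2(1, 4) = 4

Propagation after the edit:
  input1 feeds no computation that the output demands — nothing is marked dirty and nothing runs.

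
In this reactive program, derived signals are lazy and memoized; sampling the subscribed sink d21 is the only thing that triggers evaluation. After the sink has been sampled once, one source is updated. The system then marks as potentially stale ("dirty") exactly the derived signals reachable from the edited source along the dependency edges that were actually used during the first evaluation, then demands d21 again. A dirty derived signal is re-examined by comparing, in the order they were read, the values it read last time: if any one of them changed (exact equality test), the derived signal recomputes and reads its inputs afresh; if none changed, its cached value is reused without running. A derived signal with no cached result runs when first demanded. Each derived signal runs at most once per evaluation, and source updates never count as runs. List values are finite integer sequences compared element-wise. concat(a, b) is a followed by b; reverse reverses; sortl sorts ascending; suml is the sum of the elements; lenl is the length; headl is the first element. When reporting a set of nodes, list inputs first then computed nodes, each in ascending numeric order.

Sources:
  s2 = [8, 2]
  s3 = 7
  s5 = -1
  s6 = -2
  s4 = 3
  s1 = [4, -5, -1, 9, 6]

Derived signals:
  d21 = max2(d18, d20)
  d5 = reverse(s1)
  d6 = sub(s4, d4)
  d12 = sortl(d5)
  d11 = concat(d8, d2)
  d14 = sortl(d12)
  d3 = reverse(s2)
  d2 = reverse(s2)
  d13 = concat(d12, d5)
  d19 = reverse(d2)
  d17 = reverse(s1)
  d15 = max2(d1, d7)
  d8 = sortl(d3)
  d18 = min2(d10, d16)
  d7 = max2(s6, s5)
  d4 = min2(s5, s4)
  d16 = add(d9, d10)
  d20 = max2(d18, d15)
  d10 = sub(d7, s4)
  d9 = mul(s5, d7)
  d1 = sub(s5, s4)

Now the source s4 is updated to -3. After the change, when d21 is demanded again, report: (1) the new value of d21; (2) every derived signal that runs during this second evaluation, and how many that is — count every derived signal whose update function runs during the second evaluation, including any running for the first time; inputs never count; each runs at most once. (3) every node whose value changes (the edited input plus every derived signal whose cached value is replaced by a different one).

Demanding d21 again yields 2.
7 derived signals run: d1, d10, d15, d16, d18, d20, d21.
The nodes whose values change: s4, d1, d10, d15, d16, d18, d20, d21.

First demand of the output computes:
  d1 = sub(-1, 3) = -4
  d7 = max2(-2, -1) = -1
  d9 = mul(-1, -1) = 1
  d10 = sub(-1, 3) = -4
  d15 = max2(-4, -1) = -1
  d16 = add(1, -4) = -3
  d18 = min2(-4, -3) = -4
  d20 = max2(-4, -1) = -1
  d21 = max2(-4, -1) = -1

After the edit, cleaning proceeds:
  d1: a read changed (s4 3->-3) — executes, giving 2.
  d10: a read changed (s4 3->-3) — executes, giving 2.
  d15: a read changed (d1 -4->2) — executes, giving 2.
  d16: a read changed (d10 -4->2) — executes, giving 3.
  d18: a read changed (d10 -4->2; d16 -3->3) — executes, giving 2.
  d20: a read changed (d18 -4->2; d15 -1->2) — executes, giving 2.
  d21: a read changed (d18 -4->2; d20 -1->2) — executes, giving 2.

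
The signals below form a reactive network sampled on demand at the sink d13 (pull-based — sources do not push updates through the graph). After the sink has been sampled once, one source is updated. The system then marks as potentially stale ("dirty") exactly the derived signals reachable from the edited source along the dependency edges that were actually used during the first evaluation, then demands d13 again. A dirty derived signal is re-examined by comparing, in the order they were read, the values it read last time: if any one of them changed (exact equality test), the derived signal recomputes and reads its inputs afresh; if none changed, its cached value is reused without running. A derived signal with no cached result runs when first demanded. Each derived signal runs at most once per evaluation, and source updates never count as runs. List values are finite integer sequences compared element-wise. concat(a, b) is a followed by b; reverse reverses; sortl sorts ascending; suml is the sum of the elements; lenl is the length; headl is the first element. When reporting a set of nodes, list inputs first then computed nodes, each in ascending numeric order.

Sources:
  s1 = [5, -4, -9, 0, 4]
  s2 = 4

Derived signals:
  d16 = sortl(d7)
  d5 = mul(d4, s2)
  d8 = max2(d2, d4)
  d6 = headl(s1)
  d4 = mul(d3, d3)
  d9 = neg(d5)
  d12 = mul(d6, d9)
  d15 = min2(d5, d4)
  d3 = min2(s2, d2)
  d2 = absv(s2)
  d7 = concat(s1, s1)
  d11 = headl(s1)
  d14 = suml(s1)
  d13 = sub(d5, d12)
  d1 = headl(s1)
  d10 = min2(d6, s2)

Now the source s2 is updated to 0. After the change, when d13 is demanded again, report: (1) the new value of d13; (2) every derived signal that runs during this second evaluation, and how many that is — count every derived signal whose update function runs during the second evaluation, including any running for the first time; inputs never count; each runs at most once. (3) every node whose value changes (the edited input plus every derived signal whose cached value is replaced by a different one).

Initial pass — values computed on the first demand:
  d2 = absv(4) = 4
  d3 = min2(4, 4) = 4
  d4 = mul(4, 4) = 16
  d5 = mul(16, 4) = 64
  d6 = headl([5, -4, -9, 0, 4]) = 5
  d9 = neg(64) = -64
  d12 = mul(5, -64) = -320
  d13 = sub(64, -320) = 384

Second demand — change propagation:
  d2: re-runs because s2 4->0; new result 0.
  d3: re-runs because s2 4->0; d2 4->0; new result 0.
  d4: re-runs because d3 4->0; d3 4->0; new result 0.
  d5: re-runs because d4 16->0; s2 4->0; new result 0.
  d9: re-runs because d5 64->0; new result 0.
  d12: re-runs because d9 -64->0; new result 0.
  d13: re-runs because d5 64->0; d12 -320->0; new result 0.

d13 now evaluates to 0.
Run set: d2, d3, d4, d5, d9, d12, d13 (7 run).
Changed values: s2, d2, d3, d4, d5, d9, d12, d13.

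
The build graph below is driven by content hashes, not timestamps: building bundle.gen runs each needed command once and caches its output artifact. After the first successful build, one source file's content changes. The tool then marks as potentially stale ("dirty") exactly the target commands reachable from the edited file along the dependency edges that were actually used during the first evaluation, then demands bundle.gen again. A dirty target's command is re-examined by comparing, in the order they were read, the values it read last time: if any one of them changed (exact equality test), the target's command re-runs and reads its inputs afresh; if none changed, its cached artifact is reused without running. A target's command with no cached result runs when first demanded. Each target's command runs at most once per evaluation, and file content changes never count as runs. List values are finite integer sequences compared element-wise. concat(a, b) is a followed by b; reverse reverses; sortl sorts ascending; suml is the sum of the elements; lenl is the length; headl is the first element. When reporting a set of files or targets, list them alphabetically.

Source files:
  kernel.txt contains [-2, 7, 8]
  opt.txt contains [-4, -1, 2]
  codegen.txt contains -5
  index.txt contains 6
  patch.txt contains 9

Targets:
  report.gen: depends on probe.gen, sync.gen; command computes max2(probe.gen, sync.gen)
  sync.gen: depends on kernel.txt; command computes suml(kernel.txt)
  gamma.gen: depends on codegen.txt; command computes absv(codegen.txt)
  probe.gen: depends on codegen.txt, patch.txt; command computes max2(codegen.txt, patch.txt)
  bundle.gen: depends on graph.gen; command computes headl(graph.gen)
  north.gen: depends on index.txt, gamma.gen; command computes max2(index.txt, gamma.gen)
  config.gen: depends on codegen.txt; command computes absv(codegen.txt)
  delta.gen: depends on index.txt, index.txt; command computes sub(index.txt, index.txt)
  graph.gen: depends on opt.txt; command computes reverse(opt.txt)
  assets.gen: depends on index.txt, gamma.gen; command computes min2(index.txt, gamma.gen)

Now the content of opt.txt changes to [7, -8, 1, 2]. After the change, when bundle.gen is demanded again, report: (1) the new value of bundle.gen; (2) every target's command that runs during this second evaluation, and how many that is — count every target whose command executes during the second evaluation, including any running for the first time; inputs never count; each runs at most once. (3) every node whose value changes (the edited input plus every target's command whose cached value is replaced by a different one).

Initial pass — values computed on the first demand:
  graph.gen = reverse([-4, -1, 2]) = [2, -1, -4]
  bundle.gen = headl([2, -1, -4]) = 2

Second demand — change propagation:
  graph.gen: re-runs because opt.txt [-4, -1, 2]->[7, -8, 1, 2]; new result [2, 1, -8, 7].
  bundle.gen: re-runs because graph.gen [2, -1, -4]->[2, 1, -8, 7]; new result 2 (unchanged).

bundle.gen now evaluates to 2.
Run set: bundle.gen, graph.gen (2 run).
Changed values: graph.gen, opt.txt.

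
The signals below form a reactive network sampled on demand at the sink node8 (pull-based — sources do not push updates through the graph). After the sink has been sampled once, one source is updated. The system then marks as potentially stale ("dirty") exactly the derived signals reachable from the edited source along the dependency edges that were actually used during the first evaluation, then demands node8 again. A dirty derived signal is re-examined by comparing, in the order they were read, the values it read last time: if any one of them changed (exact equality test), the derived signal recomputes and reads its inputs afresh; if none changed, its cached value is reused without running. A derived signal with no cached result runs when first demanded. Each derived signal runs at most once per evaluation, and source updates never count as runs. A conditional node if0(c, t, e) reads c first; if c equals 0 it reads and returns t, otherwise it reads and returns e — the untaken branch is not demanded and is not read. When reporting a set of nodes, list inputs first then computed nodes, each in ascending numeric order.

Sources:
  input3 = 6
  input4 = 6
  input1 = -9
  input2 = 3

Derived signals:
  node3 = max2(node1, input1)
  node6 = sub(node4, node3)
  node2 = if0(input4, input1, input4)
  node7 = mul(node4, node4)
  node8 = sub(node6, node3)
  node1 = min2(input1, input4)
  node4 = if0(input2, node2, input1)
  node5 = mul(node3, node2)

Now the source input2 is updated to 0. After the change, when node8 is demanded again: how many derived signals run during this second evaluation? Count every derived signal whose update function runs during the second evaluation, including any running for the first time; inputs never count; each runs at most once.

Initial pass — values computed on the first demand:
  node1 = min2(-9, 6) = -9
  node3 = max2(-9, -9) = -9
  node4 = if0(input2=3 -> else branch input1) = -9
  node6 = sub(-9, -9) = 0
  node8 = sub(0, -9) = 9

Second demand — change propagation:
  node2: newly demanded (no cache) — executes and yields 6.
  node4: re-runs because input2 3->0; new result 6.
  node6: re-runs because node4 -9->6; new result 15.
  node8: re-runs because node6 0->15; new result 24.

The important point: the flipped condition pulls in fresh nodes; node2 runs for the first time.

Run set: node2, node4, node6, node8 (4 run).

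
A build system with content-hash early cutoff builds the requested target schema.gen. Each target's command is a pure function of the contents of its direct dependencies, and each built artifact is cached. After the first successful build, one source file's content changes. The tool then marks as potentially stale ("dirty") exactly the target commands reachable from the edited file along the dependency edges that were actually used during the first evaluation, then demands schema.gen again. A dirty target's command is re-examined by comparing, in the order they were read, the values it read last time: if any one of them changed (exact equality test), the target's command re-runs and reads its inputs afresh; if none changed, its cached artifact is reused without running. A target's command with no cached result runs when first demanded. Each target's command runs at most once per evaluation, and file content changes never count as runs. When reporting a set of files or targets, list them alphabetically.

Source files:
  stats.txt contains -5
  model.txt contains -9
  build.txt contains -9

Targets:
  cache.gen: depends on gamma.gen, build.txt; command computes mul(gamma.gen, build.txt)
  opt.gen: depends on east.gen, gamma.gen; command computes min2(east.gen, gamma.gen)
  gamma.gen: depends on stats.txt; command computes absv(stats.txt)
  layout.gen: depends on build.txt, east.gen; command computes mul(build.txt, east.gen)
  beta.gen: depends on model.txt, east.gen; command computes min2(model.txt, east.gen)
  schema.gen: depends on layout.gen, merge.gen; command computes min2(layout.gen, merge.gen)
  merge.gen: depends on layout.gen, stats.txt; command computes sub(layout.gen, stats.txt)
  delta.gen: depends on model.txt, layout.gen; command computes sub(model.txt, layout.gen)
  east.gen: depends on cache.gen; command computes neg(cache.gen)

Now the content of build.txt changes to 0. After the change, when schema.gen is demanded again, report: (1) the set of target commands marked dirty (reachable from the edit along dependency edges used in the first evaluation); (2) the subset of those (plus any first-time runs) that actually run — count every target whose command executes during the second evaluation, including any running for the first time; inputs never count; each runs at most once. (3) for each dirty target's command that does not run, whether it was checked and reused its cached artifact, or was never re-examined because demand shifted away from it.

Marked dirty: cache.gen, east.gen, layout.gen, merge.gen, schema.gen.
Target commands that run: cache.gen, east.gen, layout.gen, merge.gen, schema.gen — 5 in total.
Every dirty target's command ran.

First evaluation (everything demanded from the output):
  gamma.gen = absv(-5) = 5
  cache.gen = mul(5, -9) = -45
  east.gen = neg(-45) = 45
  layout.gen = mul(-9, 45) = -405
  merge.gen = sub(-405, -5) = -400
  schema.gen = min2(-405, -400) = -405

Propagation after the edit:
  cache.gen: runs — build.txt -9->0; result 0.
  east.gen: runs — cache.gen -45->0; result 0.
  layout.gen: runs — build.txt -9->0; east.gen 45->0; result 0.
  merge.gen: runs — layout.gen -405->0; result 5.
  schema.gen: runs — layout.gen -405->0; merge.gen -400->5; result 0.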